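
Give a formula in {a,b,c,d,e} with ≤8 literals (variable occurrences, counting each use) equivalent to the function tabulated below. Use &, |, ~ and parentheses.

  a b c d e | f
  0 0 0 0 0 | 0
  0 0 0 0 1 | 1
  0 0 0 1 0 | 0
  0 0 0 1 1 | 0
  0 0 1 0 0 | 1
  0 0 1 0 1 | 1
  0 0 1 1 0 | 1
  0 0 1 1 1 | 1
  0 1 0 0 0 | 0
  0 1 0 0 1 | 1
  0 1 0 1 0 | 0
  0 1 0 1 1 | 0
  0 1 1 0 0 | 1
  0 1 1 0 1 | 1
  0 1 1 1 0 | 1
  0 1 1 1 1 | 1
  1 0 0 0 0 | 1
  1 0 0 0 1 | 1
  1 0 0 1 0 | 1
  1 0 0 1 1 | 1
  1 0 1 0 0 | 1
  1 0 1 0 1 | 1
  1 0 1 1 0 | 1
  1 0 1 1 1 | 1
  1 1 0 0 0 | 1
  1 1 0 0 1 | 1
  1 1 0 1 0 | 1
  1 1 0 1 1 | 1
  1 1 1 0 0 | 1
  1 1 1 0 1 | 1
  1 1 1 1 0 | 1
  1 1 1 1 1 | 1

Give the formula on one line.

  (c | a) = 00001111000011111111111111111111
  ~d = 11001100110011001100110011001100
  (e & ~d) = 01000100010001000100010001000100
  ((e & ~d) & b) = 00000000010001000000000001000100
  (c | ((e & ~d) & b)) = 00001111010011110000111101001111
  ((c | a) | (c | ((e & ~d) & b))) = 00001111010011111111111111111111
  (~d & e) = 01000100010001000100010001000100
  (((c | a) | (c | ((e & ~d) & b))) | (~d & e)) = 01001111010011111111111111111111

(((c | a) | (c | ((e & ~d) & b))) | (~d & e))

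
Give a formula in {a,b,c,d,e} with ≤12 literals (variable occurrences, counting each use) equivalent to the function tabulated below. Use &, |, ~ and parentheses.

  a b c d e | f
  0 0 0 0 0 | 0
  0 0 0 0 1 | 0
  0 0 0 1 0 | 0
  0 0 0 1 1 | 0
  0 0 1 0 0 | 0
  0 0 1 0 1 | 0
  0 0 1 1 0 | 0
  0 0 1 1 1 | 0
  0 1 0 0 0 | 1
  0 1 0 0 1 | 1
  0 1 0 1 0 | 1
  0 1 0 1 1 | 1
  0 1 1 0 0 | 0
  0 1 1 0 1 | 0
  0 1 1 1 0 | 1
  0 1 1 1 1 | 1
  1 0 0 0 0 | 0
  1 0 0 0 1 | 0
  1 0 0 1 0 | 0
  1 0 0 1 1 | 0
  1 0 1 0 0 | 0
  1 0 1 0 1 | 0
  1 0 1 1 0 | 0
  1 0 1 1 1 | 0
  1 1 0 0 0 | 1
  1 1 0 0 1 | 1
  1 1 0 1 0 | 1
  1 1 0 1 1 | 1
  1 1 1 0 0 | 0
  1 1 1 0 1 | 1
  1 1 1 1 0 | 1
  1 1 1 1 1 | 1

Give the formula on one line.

  ~c = 11110000111100001111000011110000
  (d | ~c) = 11110011111100111111001111110011
  (b & e) = 00000000010101010000000001010101
  (d & b) = 00000000001100110000000000110011
  ((b & e) | (d & b)) = 00000000011101110000000001110111
  (a & b) = 00000000000000000000000011111111
  (((b & e) | (d & b)) & (a & b)) = 00000000000000000000000001110111
  ((d | ~c) | (((b & e) | (d & b)) & (a & b))) = 11110011111100111111001111110111
  (((d | ~c) | (((b & e) | (d & b)) & (a & b))) & b) = 00000000111100110000000011110111

(((d | ~c) | (((b & e) | (d & b)) & (a & b))) & b)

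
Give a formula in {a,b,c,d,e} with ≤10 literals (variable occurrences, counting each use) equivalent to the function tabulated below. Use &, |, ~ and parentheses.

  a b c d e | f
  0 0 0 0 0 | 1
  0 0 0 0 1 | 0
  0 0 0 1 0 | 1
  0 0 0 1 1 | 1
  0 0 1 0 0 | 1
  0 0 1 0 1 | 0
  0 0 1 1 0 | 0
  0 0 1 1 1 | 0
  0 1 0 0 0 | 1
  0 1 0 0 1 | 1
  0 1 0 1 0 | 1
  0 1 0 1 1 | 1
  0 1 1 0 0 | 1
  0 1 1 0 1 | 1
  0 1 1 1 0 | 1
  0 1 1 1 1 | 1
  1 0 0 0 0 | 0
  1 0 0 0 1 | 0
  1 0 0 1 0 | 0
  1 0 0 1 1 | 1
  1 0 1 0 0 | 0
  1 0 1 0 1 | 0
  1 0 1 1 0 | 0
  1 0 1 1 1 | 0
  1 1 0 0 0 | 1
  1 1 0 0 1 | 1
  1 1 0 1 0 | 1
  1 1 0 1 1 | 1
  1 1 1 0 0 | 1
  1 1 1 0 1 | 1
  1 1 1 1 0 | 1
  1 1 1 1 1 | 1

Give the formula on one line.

  ~e = 10101010101010101010101010101010
  (d | ~e) = 10111011101110111011101110111011
  (b | (d | ~e)) = 10111011111111111011101111111111
  ~d = 11001100110011001100110011001100
  ~c = 11110000111100001111000011110000
  (~d | ~c) = 11111100111111001111110011111100
  ~a = 11111111111111110000000000000000
  (~a | e) = 11111111111111110101010101010101
  ((~d | ~c) & (~a | e)) = 11111100111111000101010001010100
  (b | ((~d | ~c) & (~a | e))) = 11111100111111110101010011111111
  ((b | (d | ~e)) & (b | ((~d | ~c) & (~a | e)))) = 10111000111111110001000011111111

((b | (d | ~e)) & (b | ((~d | ~c) & (~a | e))))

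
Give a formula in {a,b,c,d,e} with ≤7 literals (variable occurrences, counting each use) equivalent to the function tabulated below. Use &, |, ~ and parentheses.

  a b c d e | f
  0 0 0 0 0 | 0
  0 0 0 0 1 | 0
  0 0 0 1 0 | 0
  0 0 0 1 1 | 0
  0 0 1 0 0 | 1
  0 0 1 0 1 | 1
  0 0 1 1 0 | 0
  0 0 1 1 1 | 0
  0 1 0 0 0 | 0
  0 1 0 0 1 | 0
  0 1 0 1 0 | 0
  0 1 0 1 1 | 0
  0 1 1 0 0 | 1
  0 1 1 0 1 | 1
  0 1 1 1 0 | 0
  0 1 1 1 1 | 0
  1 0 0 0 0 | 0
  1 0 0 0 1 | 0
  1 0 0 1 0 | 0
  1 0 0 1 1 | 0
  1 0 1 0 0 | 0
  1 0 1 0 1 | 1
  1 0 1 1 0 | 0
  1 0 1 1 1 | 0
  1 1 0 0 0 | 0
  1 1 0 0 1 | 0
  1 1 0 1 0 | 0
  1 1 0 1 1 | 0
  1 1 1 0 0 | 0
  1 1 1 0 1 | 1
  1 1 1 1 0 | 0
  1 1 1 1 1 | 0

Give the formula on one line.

  ~d = 11001100110011001100110011001100
  (c & ~d) = 00001100000011000000110000001100
  ~c = 11110000111100001111000011110000
  ((c & ~d) | ~c) = 11111100111111001111110011111100
  ~a = 11111111111111110000000000000000
  (~a | e) = 11111111111111110101010101010101
  (c & (~a | e)) = 00001111000011110000010100000101
  (((c & ~d) | ~c) & (c & (~a | e))) = 00001100000011000000010000000100

(((c & ~d) | ~c) & (c & (~a | e)))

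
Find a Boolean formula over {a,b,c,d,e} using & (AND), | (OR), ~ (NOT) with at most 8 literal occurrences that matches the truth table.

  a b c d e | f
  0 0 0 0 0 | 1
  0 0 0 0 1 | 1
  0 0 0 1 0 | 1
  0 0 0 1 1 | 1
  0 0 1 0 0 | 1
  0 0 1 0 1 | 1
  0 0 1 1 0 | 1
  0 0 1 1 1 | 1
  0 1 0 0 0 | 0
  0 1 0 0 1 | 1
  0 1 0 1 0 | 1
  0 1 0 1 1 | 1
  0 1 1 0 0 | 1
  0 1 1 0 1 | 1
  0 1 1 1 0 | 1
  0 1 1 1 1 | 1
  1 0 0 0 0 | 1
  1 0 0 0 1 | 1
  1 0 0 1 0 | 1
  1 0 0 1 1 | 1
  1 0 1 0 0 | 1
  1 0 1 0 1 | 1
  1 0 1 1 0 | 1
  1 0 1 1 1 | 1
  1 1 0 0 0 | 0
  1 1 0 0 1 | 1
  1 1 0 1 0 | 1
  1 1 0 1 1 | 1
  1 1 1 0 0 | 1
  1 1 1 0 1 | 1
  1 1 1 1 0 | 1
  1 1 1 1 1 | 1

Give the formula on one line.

((((c | (e & ~d)) | ~b) & (b | ~d)) | d)

  ~d = 11001100110011001100110011001100
  (e & ~d) = 01000100010001000100010001000100
  (c | (e & ~d)) = 01001111010011110100111101001111
  ~b = 11111111000000001111111100000000
  ((c | (e & ~d)) | ~b) = 11111111010011111111111101001111
  (b | ~d) = 11001100111111111100110011111111
  (((c | (e & ~d)) | ~b) & (b | ~d)) = 11001100010011111100110001001111
  ((((c | (e & ~d)) | ~b) & (b | ~d)) | d) = 11111111011111111111111101111111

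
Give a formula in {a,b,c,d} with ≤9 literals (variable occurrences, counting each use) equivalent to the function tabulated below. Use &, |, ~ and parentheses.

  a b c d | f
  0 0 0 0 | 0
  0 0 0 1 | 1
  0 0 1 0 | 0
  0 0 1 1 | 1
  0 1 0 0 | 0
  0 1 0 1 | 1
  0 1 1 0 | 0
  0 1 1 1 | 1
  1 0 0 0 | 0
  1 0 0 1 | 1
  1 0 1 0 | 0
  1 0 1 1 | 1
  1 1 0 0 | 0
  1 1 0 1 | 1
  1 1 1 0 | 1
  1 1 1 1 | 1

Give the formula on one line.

(d | (b & (c & ((c | ~d) & a))))

  ~d = 1010101010101010
  (c | ~d) = 1011101110111011
  ((c | ~d) & a) = 0000000010111011
  (c & ((c | ~d) & a)) = 0000000000110011
  (b & (c & ((c | ~d) & a))) = 0000000000000011
  (d | (b & (c & ((c | ~d) & a)))) = 0101010101010111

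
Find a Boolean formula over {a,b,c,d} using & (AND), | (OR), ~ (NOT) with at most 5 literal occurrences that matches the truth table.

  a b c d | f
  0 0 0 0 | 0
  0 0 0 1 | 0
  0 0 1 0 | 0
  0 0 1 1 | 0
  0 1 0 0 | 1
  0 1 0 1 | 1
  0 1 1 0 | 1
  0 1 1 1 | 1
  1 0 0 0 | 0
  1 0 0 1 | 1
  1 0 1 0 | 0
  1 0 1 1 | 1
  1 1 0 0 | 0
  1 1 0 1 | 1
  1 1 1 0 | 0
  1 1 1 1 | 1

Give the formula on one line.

  ~d = 1010101010101010
  (a | ~d) = 1010101011111111
  (d & (a | ~d)) = 0000000001010101
  ~a = 1111111100000000
  (~a & b) = 0000111100000000
  ((d & (a | ~d)) | (~a & b)) = 0000111101010101

((d & (a | ~d)) | (~a & b))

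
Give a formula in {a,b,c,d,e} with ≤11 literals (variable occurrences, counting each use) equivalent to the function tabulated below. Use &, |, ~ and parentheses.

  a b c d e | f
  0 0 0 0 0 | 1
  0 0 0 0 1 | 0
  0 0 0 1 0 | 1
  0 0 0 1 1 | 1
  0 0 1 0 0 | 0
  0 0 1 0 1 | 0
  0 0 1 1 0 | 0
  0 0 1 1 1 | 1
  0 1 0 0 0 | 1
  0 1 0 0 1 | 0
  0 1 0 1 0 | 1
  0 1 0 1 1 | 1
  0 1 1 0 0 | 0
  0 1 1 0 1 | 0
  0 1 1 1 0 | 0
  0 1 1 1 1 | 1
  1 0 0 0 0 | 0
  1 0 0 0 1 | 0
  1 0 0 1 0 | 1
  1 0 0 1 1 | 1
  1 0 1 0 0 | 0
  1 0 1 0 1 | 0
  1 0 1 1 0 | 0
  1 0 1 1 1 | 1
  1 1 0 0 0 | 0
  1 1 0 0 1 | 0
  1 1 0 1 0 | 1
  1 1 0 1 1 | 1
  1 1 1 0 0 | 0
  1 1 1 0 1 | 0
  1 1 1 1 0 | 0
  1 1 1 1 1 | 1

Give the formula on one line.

((~a & (~e & (~c | e))) | (d & ((e & (~c | d)) | ~c)))

  ~a = 11111111111111110000000000000000
  ~e = 10101010101010101010101010101010
  ~c = 11110000111100001111000011110000
  (~c | e) = 11110101111101011111010111110101
  (~e & (~c | e)) = 10100000101000001010000010100000
  (~a & (~e & (~c | e))) = 10100000101000000000000000000000
  (~c | d) = 11110011111100111111001111110011
  (e & (~c | d)) = 01010001010100010101000101010001
  ((e & (~c | d)) | ~c) = 11110001111100011111000111110001
  (d & ((e & (~c | d)) | ~c)) = 00110001001100010011000100110001
  ((~a & (~e & (~c | e))) | (d & ((e & (~c | d)) | ~c))) = 10110001101100010011000100110001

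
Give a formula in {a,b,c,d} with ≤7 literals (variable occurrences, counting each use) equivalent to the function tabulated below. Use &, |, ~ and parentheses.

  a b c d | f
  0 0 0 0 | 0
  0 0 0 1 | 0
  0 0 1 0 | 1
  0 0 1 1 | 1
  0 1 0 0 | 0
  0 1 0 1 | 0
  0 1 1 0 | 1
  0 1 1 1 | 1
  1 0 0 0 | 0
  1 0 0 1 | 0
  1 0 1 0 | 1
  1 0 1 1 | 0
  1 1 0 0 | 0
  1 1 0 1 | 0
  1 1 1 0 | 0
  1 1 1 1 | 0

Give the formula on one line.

  (b | c) = 0011111100111111
  ~d = 1010101010101010
  (~d | b) = 1010111110101111
  ~b = 1111000011110000
  ((~d | b) & ~b) = 1010000010100000
  ~a = 1111111100000000
  (c & ~a) = 0011001100000000
  (((~d | b) & ~b) | (c & ~a)) = 1011001110100000
  ((b | c) & (((~d | b) & ~b) | (c & ~a))) = 0011001100100000

((b | c) & (((~d | b) & ~b) | (c & ~a)))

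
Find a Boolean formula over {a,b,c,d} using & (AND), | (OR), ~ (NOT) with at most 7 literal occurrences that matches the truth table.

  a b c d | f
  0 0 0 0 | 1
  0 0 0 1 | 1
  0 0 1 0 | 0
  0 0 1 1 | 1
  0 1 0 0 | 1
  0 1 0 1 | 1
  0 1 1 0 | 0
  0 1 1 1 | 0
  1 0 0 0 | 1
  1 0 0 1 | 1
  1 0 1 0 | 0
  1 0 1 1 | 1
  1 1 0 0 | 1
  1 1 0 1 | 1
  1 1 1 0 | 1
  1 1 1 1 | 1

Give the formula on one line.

(((d | b) & (~b | a)) | ~c)

  (d | b) = 0101111101011111
  ~b = 1111000011110000
  (~b | a) = 1111000011111111
  ((d | b) & (~b | a)) = 0101000001011111
  ~c = 1100110011001100
  (((d | b) & (~b | a)) | ~c) = 1101110011011111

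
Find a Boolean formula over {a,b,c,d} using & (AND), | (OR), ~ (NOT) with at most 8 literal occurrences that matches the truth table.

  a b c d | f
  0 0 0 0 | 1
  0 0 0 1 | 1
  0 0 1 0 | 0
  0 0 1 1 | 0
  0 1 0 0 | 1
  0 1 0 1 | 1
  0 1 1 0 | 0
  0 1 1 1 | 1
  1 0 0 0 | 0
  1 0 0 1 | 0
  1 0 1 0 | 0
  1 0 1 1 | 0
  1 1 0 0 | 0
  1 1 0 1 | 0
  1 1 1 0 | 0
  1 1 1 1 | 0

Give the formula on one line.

  (d & b) = 0000010100000101
  ~a = 1111111100000000
  ((d & b) & ~a) = 0000010100000000
  ~c = 1100110011001100
  (~c & ~a) = 1100110000000000
  (((d & b) & ~a) | (~c & ~a)) = 1100110100000000

(((d & b) & ~a) | (~c & ~a))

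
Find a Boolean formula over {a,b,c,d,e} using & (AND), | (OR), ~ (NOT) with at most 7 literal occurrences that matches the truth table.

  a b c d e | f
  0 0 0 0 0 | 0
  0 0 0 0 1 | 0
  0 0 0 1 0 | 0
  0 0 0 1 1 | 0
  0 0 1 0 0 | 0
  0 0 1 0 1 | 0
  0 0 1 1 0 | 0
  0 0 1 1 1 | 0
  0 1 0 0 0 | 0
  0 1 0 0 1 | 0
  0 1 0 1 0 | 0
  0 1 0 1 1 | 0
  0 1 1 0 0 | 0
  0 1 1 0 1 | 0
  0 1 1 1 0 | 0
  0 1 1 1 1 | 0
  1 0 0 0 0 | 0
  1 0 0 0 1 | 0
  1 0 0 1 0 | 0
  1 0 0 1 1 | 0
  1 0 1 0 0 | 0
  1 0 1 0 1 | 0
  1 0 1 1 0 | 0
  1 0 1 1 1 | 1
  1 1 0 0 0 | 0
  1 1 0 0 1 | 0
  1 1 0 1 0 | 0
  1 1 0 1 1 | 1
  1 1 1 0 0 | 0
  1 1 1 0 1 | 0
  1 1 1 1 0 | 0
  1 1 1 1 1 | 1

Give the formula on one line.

(((d & c) | (d & b)) & (a & e))

  (d & c) = 00000011000000110000001100000011
  (d & b) = 00000000001100110000000000110011
  ((d & c) | (d & b)) = 00000011001100110000001100110011
  (a & e) = 00000000000000000101010101010101
  (((d & c) | (d & b)) & (a & e)) = 00000000000000000000000100010001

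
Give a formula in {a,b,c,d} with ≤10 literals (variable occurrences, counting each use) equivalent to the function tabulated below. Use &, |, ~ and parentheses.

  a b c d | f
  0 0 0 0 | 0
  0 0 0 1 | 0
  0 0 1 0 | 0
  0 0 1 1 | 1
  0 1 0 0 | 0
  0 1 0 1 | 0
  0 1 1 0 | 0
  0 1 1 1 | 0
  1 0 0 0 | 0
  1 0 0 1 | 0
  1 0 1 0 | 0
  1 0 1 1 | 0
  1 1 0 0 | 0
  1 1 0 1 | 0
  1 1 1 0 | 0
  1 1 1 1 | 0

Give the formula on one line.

  ~b = 1111000011110000
  ~a = 1111111100000000
  (~a | c) = 1111111100110011
  (~b & (~a | c)) = 1111000000110000
  (a | c) = 0011001111111111
  (~a & (a | c)) = 0011001100000000
  ((~a & (a | c)) & d) = 0001000100000000
  ((~b & (~a | c)) & ((~a & (a | c)) & d)) = 0001000000000000

((~b & (~a | c)) & ((~a & (a | c)) & d))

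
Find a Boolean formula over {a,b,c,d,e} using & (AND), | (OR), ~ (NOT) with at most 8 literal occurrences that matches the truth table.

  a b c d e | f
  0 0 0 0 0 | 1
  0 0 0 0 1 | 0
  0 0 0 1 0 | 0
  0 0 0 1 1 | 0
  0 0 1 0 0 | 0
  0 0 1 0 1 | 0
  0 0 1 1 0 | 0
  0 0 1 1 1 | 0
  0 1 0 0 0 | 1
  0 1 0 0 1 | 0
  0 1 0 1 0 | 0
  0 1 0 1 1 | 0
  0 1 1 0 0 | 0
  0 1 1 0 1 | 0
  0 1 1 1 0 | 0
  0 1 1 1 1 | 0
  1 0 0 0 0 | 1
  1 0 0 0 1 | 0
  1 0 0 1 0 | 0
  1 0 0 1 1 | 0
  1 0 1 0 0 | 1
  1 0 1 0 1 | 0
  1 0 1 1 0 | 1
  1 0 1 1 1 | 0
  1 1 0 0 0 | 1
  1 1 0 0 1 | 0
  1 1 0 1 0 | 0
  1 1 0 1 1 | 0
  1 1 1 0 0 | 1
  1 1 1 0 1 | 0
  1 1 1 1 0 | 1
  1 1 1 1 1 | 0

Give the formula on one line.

  ~c = 11110000111100001111000011110000
  (a | ~c) = 11110000111100001111111111111111
  ~e = 10101010101010101010101010101010
  (~e | d) = 10111011101110111011101110111011
  ((a | ~c) & (~e | d)) = 10110000101100001011101110111011
  ~d = 11001100110011001100110011001100
  (~e & c) = 00001010000010100000101000001010
  (~d | (~e & c)) = 11001110110011101100111011001110
  (((a | ~c) & (~e | d)) & (~d | (~e & c))) = 10000000100000001000101010001010

(((a | ~c) & (~e | d)) & (~d | (~e & c)))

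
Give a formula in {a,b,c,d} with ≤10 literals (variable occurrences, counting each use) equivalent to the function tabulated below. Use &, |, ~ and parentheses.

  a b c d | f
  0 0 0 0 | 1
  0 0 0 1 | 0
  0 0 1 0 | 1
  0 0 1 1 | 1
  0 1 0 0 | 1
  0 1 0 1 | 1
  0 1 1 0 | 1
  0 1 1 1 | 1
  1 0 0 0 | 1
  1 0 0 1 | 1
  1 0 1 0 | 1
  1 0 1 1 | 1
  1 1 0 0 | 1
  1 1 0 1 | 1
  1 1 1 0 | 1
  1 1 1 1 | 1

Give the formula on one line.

((((b | c) & (d | (~b | ~c))) | (~b & ~d)) | (c | a))

  (b | c) = 0011111100111111
  ~b = 1111000011110000
  ~c = 1100110011001100
  (~b | ~c) = 1111110011111100
  (d | (~b | ~c)) = 1111110111111101
  ((b | c) & (d | (~b | ~c))) = 0011110100111101
  ~d = 1010101010101010
  (~b & ~d) = 1010000010100000
  (((b | c) & (d | (~b | ~c))) | (~b & ~d)) = 1011110110111101
  (c | a) = 0011001111111111
  ((((b | c) & (d | (~b | ~c))) | (~b & ~d)) | (c | a)) = 1011111111111111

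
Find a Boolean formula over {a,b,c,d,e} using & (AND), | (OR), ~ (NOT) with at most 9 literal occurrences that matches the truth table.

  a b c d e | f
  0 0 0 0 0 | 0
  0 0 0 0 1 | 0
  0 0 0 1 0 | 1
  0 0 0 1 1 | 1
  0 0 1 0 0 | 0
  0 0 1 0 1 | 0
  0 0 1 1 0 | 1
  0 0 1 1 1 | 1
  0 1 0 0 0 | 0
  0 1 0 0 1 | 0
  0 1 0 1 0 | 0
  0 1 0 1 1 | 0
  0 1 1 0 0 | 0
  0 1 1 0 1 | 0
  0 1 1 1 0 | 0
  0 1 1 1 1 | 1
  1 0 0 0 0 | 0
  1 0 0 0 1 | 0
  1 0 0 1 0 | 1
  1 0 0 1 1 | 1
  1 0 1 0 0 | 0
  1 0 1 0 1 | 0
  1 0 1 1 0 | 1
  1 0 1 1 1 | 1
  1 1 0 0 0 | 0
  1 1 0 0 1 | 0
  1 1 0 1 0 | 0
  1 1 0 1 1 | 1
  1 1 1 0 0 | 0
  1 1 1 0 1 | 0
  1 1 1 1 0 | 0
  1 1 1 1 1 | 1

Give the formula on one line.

  ~b = 11111111000000001111111100000000
  (a & d) = 00000000000000000011001100110011
  (~b | (a & d)) = 11111111000000001111111100110011
  (d & (~b | (a & d))) = 00110011000000000011001100110011
  (c & d) = 00000011000000110000001100000011
  ((d & (~b | (a & d))) | (c & d)) = 00110011000000110011001100110011
  ~d = 11001100110011001100110011001100
  (~d | ~b) = 11111111110011001111111111001100
  ((~d | ~b) | e) = 11111111110111011111111111011101
  (((d & (~b | (a & d))) | (c & d)) & ((~d | ~b) | e)) = 00110011000000010011001100010001

(((d & (~b | (a & d))) | (c & d)) & ((~d | ~b) | e))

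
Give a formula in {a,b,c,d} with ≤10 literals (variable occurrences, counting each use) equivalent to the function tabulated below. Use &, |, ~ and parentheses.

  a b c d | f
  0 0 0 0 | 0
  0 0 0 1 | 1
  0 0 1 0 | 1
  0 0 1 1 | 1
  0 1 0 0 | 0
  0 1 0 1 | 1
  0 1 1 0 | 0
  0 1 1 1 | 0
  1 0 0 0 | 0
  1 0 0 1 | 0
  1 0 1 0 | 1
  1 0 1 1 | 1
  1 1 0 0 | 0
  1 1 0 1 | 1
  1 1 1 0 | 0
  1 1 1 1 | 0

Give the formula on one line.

  (d & b) = 0000010100000101
  ~a = 1111111100000000
  ~d = 1010101010101010
  (~a | ~d) = 1111111110101010
  ((d & b) | (~a | ~d)) = 1111111110101111
  ~c = 1100110011001100
  (((d & b) | (~a | ~d)) & ~c) = 1100110010001100
  ((((d & b) | (~a | ~d)) & ~c) & d) = 0100010000000100
  ~b = 1111000011110000
  (c & ~b) = 0011000000110000
  (((((d & b) | (~a | ~d)) & ~c) & d) | (c & ~b)) = 0111010000110100

(((((d & b) | (~a | ~d)) & ~c) & d) | (c & ~b))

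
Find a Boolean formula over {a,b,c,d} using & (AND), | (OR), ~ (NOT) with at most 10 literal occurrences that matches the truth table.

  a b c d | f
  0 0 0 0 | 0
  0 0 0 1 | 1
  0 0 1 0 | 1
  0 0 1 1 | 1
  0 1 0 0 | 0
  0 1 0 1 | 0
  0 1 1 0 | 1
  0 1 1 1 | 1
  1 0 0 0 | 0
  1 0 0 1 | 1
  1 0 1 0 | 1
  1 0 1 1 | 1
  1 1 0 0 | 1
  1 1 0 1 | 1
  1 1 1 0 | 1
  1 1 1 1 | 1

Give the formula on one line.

  (a & b) = 0000000000001111
  ((a & b) | c) = 0011001100111111
  ~d = 1010101010101010
  ~b = 1111000011110000
  (~d | ~b) = 1111101011111010
  ~c = 1100110011001100
  (d & ~c) = 0100010001000100
  ((d & ~c) | b) = 0100111101001111
  (((d & ~c) | b) & d) = 0100010101000101
  ((~d | ~b) & (((d & ~c) | b) & d)) = 0100000001000000
  (((a & b) | c) | ((~d | ~b) & (((d & ~c) | b) & d))) = 0111001101111111

(((a & b) | c) | ((~d | ~b) & (((d & ~c) | b) & d)))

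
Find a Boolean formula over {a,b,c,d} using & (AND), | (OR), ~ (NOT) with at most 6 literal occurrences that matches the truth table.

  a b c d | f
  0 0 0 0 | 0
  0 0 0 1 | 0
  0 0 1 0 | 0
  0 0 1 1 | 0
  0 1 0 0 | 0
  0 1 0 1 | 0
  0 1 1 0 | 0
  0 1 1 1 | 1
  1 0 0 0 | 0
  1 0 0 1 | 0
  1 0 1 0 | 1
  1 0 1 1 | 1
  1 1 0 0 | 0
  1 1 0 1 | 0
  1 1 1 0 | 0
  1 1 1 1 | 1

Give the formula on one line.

  ~b = 1111000011110000
  (a & ~b) = 0000000011110000
  (b & d) = 0000010100000101
  ((a & ~b) | (b & d)) = 0000010111110101
  (((a & ~b) | (b & d)) & c) = 0000000100110001

(((a & ~b) | (b & d)) & c)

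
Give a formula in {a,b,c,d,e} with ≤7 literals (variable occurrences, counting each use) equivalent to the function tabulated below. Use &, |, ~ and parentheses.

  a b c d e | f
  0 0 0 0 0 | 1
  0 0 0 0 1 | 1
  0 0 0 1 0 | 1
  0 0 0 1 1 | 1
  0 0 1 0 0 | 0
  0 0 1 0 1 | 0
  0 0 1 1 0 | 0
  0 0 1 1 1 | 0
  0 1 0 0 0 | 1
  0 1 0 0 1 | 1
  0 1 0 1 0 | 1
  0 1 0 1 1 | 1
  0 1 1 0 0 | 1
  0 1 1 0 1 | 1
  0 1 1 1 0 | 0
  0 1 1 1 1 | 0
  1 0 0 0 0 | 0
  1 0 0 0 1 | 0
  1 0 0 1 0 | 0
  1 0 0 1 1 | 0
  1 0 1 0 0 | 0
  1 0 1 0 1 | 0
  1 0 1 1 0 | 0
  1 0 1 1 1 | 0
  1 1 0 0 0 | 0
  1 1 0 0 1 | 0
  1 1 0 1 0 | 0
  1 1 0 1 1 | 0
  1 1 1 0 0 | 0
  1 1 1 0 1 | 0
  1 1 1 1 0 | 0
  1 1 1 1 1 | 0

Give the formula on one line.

((((b & (c | ~b)) & ~d) | ~c) & ~a)

  ~b = 11111111000000001111111100000000
  (c | ~b) = 11111111000011111111111100001111
  (b & (c | ~b)) = 00000000000011110000000000001111
  ~d = 11001100110011001100110011001100
  ((b & (c | ~b)) & ~d) = 00000000000011000000000000001100
  ~c = 11110000111100001111000011110000
  (((b & (c | ~b)) & ~d) | ~c) = 11110000111111001111000011111100
  ~a = 11111111111111110000000000000000
  ((((b & (c | ~b)) & ~d) | ~c) & ~a) = 11110000111111000000000000000000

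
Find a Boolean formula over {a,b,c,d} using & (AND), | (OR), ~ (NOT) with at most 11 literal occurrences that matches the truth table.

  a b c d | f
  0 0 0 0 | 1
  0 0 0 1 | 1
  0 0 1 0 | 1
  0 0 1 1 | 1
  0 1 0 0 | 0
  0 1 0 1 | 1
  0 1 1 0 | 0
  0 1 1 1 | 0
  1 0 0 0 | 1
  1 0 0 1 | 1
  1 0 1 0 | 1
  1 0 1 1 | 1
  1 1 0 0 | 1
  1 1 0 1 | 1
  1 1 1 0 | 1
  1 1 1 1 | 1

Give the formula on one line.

  ~b = 1111000011110000
  (~b | a) = 1111000011111111
  (a | b) = 0000111111111111
  ~c = 1100110011001100
  ((a | b) & ~c) = 0000110011001100
  (d & ((a | b) & ~c)) = 0000010001000100
  (a | (d & ((a | b) & ~c))) = 0000010011111111
  ((a | (d & ((a | b) & ~c))) & b) = 0000010000001111
  ((~b | a) | ((a | (d & ((a | b) & ~c))) & b)) = 1111010011111111

((~b | a) | ((a | (d & ((a | b) & ~c))) & b))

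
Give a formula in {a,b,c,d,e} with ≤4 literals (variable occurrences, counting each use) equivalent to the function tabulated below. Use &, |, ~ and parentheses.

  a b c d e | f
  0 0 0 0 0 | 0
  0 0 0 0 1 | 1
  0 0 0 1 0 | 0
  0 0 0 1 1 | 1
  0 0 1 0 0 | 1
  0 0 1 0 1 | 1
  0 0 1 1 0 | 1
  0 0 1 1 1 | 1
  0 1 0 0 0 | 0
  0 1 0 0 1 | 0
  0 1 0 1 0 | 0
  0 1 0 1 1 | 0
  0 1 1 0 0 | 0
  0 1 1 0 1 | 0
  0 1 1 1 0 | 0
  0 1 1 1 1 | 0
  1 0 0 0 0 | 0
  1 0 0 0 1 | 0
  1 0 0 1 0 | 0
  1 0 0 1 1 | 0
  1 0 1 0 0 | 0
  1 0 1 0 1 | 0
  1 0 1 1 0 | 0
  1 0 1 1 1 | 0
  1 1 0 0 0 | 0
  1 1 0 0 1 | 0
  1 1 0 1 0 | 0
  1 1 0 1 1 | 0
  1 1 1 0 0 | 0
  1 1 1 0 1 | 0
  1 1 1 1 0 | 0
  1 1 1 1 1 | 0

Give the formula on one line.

  ~b = 11111111000000001111111100000000
  ~a = 11111111111111110000000000000000
  (~b & ~a) = 11111111000000000000000000000000
  (c | e) = 01011111010111110101111101011111
  ((~b & ~a) & (c | e)) = 01011111000000000000000000000000

((~b & ~a) & (c | e))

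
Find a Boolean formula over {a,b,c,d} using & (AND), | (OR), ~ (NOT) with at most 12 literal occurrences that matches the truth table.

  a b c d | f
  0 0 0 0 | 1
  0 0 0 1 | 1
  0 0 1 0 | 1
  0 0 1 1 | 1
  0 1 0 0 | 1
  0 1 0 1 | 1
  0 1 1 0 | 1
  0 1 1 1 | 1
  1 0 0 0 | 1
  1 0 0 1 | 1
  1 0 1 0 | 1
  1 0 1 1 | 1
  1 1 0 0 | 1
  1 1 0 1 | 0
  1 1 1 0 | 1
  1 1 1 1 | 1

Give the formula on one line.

(~d | ((~a | ((d & b) & (a & (~a | c)))) | (~b & d)))

  ~d = 1010101010101010
  ~a = 1111111100000000
  (d & b) = 0000010100000101
  (~a | c) = 1111111100110011
  (a & (~a | c)) = 0000000000110011
  ((d & b) & (a & (~a | c))) = 0000000000000001
  (~a | ((d & b) & (a & (~a | c)))) = 1111111100000001
  ~b = 1111000011110000
  (~b & d) = 0101000001010000
  ((~a | ((d & b) & (a & (~a | c)))) | (~b & d)) = 1111111101010001
  (~d | ((~a | ((d & b) & (a & (~a | c)))) | (~b & d))) = 1111111111111011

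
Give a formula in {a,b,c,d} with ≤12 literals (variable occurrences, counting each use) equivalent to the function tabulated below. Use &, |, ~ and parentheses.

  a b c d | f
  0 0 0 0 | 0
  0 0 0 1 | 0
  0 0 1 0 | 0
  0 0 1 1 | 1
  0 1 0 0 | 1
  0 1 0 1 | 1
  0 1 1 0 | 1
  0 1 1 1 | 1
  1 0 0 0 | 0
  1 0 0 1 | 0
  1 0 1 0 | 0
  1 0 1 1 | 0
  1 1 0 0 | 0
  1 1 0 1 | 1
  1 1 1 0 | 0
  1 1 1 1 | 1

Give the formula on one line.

  ~a = 1111111100000000
  (b & d) = 0000010100000101
  (a & (b & d)) = 0000000000000101
  (~a | (a & (b & d))) = 1111111100000101
  (d & c) = 0001000100010001
  ~b = 1111000011110000
  (a & ~b) = 0000000011110000
  ((a & ~b) | b) = 0000111111111111
  ((d & c) | ((a & ~b) | b)) = 0001111111111111
  ((~a | (a & (b & d))) & ((d & c) | ((a & ~b) | b))) = 0001111100000101

((~a | (a & (b & d))) & ((d & c) | ((a & ~b) | b)))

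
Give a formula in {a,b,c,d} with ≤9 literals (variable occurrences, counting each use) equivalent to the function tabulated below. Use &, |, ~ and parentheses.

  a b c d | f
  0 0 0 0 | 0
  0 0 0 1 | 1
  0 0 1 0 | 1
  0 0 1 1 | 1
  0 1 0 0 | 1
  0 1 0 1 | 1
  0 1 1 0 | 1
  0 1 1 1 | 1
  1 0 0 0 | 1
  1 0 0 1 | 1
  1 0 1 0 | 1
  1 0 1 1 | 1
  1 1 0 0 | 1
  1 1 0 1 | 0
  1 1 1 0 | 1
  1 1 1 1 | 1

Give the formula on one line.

  ~a = 1111111100000000
  ~b = 1111000011110000
  (~a | ~b) = 1111111111110000
  (a & (~a | ~b)) = 0000000011110000
  (c | (a & (~a | ~b))) = 0011001111110011
  ~d = 1010101010101010
  (b & ~d) = 0000101000001010
  ((b & ~d) | ~a) = 1111111100001010
  (d | b) = 0101111101011111
  (((b & ~d) | ~a) & (d | b)) = 0101111100001010
  ((c | (a & (~a | ~b))) | (((b & ~d) | ~a) & (d | b))) = 0111111111111011

((c | (a & (~a | ~b))) | (((b & ~d) | ~a) & (d | b)))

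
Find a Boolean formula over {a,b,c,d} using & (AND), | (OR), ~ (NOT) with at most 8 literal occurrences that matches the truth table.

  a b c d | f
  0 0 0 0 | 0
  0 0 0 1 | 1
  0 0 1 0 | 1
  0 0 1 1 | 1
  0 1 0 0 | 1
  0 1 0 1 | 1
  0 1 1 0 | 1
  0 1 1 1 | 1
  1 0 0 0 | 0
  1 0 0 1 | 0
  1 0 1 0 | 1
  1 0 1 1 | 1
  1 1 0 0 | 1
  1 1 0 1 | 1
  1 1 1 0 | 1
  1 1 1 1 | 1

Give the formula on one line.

  (a | d) = 0101010111111111
  ~a = 1111111100000000
  ((a | d) & ~a) = 0101010100000000
  (b | c) = 0011111100111111
  (((a | d) & ~a) | (b | c)) = 0111111100111111

(((a | d) & ~a) | (b | c))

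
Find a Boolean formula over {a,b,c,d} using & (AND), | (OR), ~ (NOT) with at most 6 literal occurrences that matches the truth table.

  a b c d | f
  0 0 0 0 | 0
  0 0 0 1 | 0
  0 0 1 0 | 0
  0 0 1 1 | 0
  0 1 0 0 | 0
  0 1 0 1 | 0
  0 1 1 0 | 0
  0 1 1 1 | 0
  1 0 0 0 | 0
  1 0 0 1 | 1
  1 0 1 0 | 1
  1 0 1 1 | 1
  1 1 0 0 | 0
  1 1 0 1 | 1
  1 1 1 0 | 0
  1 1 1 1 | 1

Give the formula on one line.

  (d | c) = 0111011101110111
  (a & (d | c)) = 0000000001110111
  ~b = 1111000011110000
  (~b | d) = 1111010111110101
  ((a & (d | c)) & (~b | d)) = 0000000001110101

((a & (d | c)) & (~b | d))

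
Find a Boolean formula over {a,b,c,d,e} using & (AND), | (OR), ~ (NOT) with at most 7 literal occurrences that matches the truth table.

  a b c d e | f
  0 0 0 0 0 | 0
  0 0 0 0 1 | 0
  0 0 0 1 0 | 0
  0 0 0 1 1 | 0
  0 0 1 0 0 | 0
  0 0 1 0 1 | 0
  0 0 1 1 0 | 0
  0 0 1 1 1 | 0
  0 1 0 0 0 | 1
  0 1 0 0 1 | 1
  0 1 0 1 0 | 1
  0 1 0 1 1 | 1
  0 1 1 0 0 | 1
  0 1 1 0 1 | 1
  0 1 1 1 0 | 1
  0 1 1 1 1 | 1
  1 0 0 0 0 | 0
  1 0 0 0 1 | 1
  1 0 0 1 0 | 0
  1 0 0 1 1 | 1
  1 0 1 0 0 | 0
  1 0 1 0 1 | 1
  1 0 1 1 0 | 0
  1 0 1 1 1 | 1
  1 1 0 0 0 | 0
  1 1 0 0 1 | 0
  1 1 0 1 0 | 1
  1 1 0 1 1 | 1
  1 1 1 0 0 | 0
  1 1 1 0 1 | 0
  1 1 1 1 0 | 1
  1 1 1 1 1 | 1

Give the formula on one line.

  ~a = 11111111111111110000000000000000
  (d | ~a) = 11111111111111110011001100110011
  (b & (d | ~a)) = 00000000111111110000000000110011
  (e & a) = 00000000000000000101010101010101
  ~b = 11111111000000001111111100000000
  ((e & a) & ~b) = 00000000000000000101010100000000
  ((b & (d | ~a)) | ((e & a) & ~b)) = 00000000111111110101010100110011

((b & (d | ~a)) | ((e & a) & ~b))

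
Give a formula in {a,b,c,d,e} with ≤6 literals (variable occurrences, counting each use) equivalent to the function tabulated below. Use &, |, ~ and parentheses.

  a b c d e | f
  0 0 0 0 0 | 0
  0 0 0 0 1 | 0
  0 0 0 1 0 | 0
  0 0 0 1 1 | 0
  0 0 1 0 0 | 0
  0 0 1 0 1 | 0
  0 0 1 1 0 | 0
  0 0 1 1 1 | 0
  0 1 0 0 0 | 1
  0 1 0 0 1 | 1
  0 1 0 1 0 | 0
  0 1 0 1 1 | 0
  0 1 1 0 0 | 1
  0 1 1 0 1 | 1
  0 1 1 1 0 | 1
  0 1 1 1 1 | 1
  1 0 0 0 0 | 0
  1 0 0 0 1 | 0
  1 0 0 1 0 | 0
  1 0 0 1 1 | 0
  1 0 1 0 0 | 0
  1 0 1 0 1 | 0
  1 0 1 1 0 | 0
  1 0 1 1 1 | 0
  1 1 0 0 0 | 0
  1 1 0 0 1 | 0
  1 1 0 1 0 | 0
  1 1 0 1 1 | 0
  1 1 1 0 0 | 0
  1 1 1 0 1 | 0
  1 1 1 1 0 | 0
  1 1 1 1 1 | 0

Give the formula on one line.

  ~a = 11111111111111110000000000000000
  (~a & b) = 00000000111111110000000000000000
  ~c = 11110000111100001111000011110000
  ~d = 11001100110011001100110011001100
  (~c & ~d) = 11000000110000001100000011000000
  (c | (~c & ~d)) = 11001111110011111100111111001111
  ((c | (~c & ~d)) | a) = 11001111110011111111111111111111
  ((~a & b) & ((c | (~c & ~d)) | a)) = 00000000110011110000000000000000

((~a & b) & ((c | (~c & ~d)) | a))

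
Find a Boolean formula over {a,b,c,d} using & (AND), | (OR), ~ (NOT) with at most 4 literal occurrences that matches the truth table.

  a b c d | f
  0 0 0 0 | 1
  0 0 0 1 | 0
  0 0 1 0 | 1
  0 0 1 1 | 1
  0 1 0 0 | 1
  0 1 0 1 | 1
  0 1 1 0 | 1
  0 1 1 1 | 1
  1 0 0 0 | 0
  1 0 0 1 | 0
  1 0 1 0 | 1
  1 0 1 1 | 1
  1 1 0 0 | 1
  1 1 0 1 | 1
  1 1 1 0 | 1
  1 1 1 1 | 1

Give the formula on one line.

  (c | b) = 0011111100111111
  ~a = 1111111100000000
  ~d = 1010101010101010
  (~a & ~d) = 1010101000000000
  ((c | b) | (~a & ~d)) = 1011111100111111

((c | b) | (~a & ~d))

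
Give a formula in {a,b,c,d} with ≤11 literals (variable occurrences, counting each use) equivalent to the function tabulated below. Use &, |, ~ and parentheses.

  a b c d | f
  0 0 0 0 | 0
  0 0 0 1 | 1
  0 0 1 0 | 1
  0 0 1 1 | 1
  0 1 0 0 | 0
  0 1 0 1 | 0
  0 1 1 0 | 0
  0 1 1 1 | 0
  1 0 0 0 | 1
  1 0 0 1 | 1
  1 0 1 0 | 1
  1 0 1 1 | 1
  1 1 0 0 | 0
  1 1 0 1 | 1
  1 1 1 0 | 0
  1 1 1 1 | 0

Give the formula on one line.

(((~c & a) & (a & (~b | d))) | ((d | c) & ~b))

  ~c = 1100110011001100
  (~c & a) = 0000000011001100
  ~b = 1111000011110000
  (~b | d) = 1111010111110101
  (a & (~b | d)) = 0000000011110101
  ((~c & a) & (a & (~b | d))) = 0000000011000100
  (d | c) = 0111011101110111
  ((d | c) & ~b) = 0111000001110000
  (((~c & a) & (a & (~b | d))) | ((d | c) & ~b)) = 0111000011110100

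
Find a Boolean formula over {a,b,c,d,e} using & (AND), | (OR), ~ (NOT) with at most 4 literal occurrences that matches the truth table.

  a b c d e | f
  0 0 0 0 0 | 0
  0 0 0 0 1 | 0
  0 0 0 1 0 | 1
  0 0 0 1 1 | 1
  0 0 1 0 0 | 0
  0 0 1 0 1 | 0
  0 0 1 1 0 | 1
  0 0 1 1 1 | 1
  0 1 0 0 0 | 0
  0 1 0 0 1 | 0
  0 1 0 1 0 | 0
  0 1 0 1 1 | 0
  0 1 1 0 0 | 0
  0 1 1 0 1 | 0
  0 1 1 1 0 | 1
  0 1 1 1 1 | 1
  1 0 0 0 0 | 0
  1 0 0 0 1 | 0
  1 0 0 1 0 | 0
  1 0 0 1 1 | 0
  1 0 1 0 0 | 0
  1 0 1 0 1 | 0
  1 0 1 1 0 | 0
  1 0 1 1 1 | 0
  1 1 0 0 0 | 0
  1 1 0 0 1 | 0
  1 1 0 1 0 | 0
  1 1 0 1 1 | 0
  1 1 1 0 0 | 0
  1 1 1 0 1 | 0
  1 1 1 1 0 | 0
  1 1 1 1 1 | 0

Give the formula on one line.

  ~b = 11111111000000001111111100000000
  (c | ~b) = 11111111000011111111111100001111
  ~a = 11111111111111110000000000000000
  (~a & d) = 00110011001100110000000000000000
  ((c | ~b) & (~a & d)) = 00110011000000110000000000000000

((c | ~b) & (~a & d))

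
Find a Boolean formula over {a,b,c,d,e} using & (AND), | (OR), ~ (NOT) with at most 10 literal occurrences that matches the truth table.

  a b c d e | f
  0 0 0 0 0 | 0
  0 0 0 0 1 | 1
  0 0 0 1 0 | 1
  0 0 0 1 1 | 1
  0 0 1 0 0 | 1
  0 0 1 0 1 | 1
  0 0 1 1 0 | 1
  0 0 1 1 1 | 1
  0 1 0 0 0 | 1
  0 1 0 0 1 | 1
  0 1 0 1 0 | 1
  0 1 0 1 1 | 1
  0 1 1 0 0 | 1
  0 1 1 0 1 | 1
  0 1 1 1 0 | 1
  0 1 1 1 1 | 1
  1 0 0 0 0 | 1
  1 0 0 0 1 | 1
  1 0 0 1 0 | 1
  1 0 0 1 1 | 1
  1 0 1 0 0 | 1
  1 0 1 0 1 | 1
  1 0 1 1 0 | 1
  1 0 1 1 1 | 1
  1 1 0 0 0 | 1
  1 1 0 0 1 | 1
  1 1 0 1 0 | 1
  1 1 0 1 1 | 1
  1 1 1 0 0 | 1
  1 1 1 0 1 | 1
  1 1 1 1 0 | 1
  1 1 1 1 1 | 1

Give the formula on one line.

  ~e = 10101010101010101010101010101010
  (d & ~e) = 00100010001000100010001000100010
  (e | (d & ~e)) = 01110111011101110111011101110111
  (a | b) = 00000000111111111111111111111111
  (c | (a | b)) = 00001111111111111111111111111111
  ~d = 11001100110011001100110011001100
  ((c | (a | b)) & ~d) = 00001100110011001100110011001100
  ((e | (d & ~e)) | ((c | (a | b)) & ~d)) = 01111111111111111111111111111111

((e | (d & ~e)) | ((c | (a | b)) & ~d))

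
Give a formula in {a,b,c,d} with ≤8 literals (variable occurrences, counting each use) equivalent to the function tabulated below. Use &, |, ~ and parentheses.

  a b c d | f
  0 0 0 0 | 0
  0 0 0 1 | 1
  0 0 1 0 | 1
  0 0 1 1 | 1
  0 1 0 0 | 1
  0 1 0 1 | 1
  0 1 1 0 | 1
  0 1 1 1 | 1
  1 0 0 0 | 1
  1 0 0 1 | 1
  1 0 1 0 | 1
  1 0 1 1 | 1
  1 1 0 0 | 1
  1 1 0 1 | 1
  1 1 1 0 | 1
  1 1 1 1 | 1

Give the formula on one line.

  (b & a) = 0000000000001111
  (d | (b & a)) = 0101010101011111
  (a | b) = 0000111111111111
  (c | (a | b)) = 0011111111111111
  ~d = 1010101010101010
  ((c | (a | b)) & ~d) = 0010101010101010
  ((d | (b & a)) | ((c | (a | b)) & ~d)) = 0111111111111111

((d | (b & a)) | ((c | (a | b)) & ~d))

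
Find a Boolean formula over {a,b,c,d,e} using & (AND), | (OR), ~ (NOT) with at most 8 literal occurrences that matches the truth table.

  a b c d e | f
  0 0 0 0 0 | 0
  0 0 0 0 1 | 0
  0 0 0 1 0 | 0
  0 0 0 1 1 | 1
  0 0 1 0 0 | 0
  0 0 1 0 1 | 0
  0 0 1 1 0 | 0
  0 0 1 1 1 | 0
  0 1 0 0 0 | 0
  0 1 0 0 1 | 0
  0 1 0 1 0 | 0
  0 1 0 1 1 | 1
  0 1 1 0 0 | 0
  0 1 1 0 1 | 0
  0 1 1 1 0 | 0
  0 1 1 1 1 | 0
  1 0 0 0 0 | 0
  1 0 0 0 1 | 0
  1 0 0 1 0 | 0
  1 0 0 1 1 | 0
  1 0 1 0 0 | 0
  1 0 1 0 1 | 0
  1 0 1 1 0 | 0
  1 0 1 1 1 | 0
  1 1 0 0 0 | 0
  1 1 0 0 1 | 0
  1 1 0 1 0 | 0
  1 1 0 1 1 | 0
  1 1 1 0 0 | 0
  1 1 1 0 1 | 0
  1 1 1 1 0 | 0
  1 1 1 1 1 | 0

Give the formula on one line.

(((d | a) & ((~a | ~e) & (c | d))) & (e & ~c))

  (d | a) = 00110011001100111111111111111111
  ~a = 11111111111111110000000000000000
  ~e = 10101010101010101010101010101010
  (~a | ~e) = 11111111111111111010101010101010
  (c | d) = 00111111001111110011111100111111
  ((~a | ~e) & (c | d)) = 00111111001111110010101000101010
  ((d | a) & ((~a | ~e) & (c | d))) = 00110011001100110010101000101010
  ~c = 11110000111100001111000011110000
  (e & ~c) = 01010000010100000101000001010000
  (((d | a) & ((~a | ~e) & (c | d))) & (e & ~c)) = 00010000000100000000000000000000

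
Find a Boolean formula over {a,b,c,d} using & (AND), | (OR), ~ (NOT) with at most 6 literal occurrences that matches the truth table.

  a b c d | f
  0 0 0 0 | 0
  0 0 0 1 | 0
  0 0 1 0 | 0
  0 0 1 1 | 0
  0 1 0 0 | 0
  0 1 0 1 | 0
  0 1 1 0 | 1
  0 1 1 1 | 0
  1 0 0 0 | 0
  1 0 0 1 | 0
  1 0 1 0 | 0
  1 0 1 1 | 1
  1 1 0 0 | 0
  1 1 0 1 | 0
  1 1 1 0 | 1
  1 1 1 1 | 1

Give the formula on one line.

  (d | b) = 0101111101011111
  ~c = 1100110011001100
  ~d = 1010101010101010
  (~c | ~d) = 1110111011101110
  (a | (~c | ~d)) = 1110111011111111
  ((d | b) & (a | (~c | ~d))) = 0100111001011111
  (((d | b) & (a | (~c | ~d))) & c) = 0000001000010011

(((d | b) & (a | (~c | ~d))) & c)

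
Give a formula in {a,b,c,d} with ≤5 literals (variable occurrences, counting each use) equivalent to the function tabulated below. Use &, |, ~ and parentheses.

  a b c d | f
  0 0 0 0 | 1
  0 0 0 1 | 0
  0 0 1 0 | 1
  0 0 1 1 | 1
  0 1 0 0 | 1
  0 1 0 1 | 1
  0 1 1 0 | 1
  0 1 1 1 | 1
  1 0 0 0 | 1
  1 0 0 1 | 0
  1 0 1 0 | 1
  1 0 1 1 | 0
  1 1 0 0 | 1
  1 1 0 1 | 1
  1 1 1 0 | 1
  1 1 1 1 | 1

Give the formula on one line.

  ~a = 1111111100000000
  (c & ~a) = 0011001100000000
  ~d = 1010101010101010
  ((c & ~a) | ~d) = 1011101110101010
  (b | ((c & ~a) | ~d)) = 1011111110101111

(b | ((c & ~a) | ~d))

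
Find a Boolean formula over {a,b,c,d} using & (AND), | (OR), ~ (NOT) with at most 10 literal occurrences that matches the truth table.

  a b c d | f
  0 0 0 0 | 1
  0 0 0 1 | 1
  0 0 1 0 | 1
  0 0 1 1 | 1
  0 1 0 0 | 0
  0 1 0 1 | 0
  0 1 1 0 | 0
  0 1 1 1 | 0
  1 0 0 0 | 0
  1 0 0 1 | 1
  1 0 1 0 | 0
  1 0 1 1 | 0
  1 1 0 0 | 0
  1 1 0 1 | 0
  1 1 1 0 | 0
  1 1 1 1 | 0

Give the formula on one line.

  ~b = 1111000011110000
  ~c = 1100110011001100
  (b & ~c) = 0000110000001100
  ~a = 1111111100000000
  ((b & ~c) | ~a) = 1111111100001100
  (~a & c) = 0011001100000000
  ((~a & c) & d) = 0001000100000000
  (~c | ((~a & c) & d)) = 1101110111001100
  (d & (~c | ((~a & c) & d))) = 0101010101000100
  (((b & ~c) | ~a) | (d & (~c | ((~a & c) & d)))) = 1111111101001100
  (~b & (((b & ~c) | ~a) | (d & (~c | ((~a & c) & d))))) = 1111000001000000

(~b & (((b & ~c) | ~a) | (d & (~c | ((~a & c) & d)))))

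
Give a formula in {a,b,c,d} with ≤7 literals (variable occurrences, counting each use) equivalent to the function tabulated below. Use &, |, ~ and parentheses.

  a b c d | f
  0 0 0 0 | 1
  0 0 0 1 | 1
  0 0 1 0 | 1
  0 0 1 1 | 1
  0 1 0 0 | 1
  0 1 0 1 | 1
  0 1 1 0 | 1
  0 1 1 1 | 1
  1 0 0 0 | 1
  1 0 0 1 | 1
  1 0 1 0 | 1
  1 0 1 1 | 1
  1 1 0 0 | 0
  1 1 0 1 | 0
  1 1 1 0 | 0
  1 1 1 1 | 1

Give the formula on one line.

  (c & d) = 0001000100010001
  ~a = 1111111100000000
  ~b = 1111000011110000
  (~a | ~b) = 1111111111110000
  ((c & d) | (~a | ~b)) = 1111111111110001

((c & d) | (~a | ~b))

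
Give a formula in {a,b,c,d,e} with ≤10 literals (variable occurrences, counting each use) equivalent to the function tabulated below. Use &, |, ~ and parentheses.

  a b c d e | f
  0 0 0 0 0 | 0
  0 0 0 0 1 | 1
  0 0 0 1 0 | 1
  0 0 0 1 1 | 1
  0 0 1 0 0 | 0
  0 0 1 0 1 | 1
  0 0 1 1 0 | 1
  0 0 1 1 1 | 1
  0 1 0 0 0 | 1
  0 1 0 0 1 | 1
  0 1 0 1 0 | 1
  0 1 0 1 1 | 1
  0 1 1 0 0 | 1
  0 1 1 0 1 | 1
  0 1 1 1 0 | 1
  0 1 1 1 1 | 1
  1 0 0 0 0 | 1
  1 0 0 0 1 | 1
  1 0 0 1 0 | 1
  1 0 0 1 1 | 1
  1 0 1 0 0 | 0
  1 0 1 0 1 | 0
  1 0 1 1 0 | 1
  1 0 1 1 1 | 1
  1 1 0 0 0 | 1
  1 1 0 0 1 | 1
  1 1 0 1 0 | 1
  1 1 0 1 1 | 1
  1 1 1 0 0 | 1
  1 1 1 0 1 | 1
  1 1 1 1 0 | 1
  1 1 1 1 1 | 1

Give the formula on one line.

  (d | e) = 01110111011101110111011101110111
  (a | (d | e)) = 01110111011101111111111111111111
  (b | (a | (d | e))) = 01110111111111111111111111111111
  ~c = 11110000111100001111000011110000
  (~c | b) = 11110000111111111111000011111111
  ~a = 11111111111111110000000000000000
  ~d = 11001100110011001100110011001100
  (~a & ~d) = 11001100110011000000000000000000
  ((~a & ~d) | d) = 11111111111111110011001100110011
  ((~c | b) | ((~a & ~d) | d)) = 11111111111111111111001111111111
  ((b | (a | (d | e))) & ((~c | b) | ((~a & ~d) | d))) = 01110111111111111111001111111111

((b | (a | (d | e))) & ((~c | b) | ((~a & ~d) | d)))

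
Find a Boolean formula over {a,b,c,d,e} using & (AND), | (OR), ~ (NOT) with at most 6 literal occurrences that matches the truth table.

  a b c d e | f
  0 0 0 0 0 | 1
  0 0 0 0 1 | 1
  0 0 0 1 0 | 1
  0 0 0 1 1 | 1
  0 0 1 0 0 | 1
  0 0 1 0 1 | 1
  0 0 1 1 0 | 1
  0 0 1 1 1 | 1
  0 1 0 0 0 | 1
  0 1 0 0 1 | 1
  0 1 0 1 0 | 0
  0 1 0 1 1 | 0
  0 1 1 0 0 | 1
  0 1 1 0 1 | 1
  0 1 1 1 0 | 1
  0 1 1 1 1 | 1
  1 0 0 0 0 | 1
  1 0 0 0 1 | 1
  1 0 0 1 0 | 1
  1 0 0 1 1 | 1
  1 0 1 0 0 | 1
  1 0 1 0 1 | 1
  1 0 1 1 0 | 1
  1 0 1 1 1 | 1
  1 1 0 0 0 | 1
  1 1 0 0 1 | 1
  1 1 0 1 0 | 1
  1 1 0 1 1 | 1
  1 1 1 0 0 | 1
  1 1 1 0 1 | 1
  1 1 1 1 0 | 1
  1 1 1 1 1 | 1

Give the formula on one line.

  ~d = 11001100110011001100110011001100
  ~b = 11111111000000001111111100000000
  (a | c) = 00001111000011111111111111111111
  (~b | (a | c)) = 11111111000011111111111111111111
  (~d | (~b | (a | c))) = 11111111110011111111111111111111

(~d | (~b | (a | c)))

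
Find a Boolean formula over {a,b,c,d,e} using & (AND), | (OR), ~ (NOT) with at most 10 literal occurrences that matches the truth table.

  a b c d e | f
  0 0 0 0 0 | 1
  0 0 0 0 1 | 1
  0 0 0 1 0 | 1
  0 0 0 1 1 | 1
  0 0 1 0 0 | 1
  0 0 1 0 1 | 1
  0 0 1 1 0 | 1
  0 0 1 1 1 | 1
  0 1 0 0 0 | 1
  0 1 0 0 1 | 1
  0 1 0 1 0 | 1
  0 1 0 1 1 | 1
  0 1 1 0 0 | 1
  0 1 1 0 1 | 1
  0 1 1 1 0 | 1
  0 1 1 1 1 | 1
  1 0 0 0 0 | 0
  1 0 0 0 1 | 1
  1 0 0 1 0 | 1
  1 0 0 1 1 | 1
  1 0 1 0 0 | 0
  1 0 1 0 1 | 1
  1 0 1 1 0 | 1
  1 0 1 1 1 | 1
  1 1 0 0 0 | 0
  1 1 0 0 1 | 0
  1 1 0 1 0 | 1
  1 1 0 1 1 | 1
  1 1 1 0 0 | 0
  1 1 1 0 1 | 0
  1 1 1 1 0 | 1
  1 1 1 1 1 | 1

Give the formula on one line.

(((a & d) | ~a) | ((~a & e) | (~b & e)))

  (a & d) = 00000000000000000011001100110011
  ~a = 11111111111111110000000000000000
  ((a & d) | ~a) = 11111111111111110011001100110011
  (~a & e) = 01010101010101010000000000000000
  ~b = 11111111000000001111111100000000
  (~b & e) = 01010101000000000101010100000000
  ((~a & e) | (~b & e)) = 01010101010101010101010100000000
  (((a & d) | ~a) | ((~a & e) | (~b & e))) = 11111111111111110111011100110011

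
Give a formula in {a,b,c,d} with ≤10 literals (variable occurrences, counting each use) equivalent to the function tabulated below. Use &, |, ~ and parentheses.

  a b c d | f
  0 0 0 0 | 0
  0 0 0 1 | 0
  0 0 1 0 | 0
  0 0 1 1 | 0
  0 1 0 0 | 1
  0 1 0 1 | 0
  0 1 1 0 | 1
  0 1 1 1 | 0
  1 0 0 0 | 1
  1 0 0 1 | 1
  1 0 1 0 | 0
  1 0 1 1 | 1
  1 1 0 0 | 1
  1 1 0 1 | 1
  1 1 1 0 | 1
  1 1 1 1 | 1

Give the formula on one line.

((a & d) | ((~d & b) | ((~b & a) & ~c)))

  (a & d) = 0000000001010101
  ~d = 1010101010101010
  (~d & b) = 0000101000001010
  ~b = 1111000011110000
  (~b & a) = 0000000011110000
  ~c = 1100110011001100
  ((~b & a) & ~c) = 0000000011000000
  ((~d & b) | ((~b & a) & ~c)) = 0000101011001010
  ((a & d) | ((~d & b) | ((~b & a) & ~c))) = 0000101011011111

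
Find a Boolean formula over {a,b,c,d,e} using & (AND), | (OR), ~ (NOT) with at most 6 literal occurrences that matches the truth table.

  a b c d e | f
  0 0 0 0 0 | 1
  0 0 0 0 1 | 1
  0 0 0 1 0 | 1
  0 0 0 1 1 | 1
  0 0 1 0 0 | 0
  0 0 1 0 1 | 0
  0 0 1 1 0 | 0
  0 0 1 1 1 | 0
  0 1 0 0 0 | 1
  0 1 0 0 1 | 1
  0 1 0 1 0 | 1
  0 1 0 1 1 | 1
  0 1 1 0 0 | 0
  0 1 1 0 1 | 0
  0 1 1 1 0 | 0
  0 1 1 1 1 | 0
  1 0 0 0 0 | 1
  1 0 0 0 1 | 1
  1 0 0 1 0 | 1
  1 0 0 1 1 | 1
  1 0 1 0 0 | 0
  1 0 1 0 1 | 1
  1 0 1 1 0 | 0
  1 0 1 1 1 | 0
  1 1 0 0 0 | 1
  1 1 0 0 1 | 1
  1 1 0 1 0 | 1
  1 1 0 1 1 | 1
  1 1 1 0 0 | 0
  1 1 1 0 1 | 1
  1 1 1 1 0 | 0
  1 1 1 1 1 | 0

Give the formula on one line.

(((~d & a) & e) | ~c)

  ~d = 11001100110011001100110011001100
  (~d & a) = 00000000000000001100110011001100
  ((~d & a) & e) = 00000000000000000100010001000100
  ~c = 11110000111100001111000011110000
  (((~d & a) & e) | ~c) = 11110000111100001111010011110100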